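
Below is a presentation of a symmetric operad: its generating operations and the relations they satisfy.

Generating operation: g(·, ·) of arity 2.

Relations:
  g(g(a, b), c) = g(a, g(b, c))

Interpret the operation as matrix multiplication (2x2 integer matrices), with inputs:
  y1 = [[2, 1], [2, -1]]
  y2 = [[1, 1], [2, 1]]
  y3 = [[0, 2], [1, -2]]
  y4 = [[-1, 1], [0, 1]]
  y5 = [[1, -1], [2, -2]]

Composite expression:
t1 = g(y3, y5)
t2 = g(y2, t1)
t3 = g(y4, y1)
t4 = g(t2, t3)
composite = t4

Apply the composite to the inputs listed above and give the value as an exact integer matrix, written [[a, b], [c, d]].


[[-2, -1], [-10, -5]]

g(y3, y5) = [[4, -4], [-3, 3]]
g(y2, g(y3, y5)) = [[1, -1], [5, -5]]
g(y4, y1) = [[0, -2], [2, -1]]
g(g(y2, g(y3, y5)), g(y4, y1)) = [[-2, -1], [-10, -5]]


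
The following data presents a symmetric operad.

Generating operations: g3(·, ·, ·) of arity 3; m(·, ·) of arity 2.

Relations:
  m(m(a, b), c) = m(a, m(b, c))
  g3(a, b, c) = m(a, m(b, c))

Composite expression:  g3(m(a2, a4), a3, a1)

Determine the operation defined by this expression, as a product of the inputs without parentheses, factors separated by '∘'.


Associativity of g3 dissolves the nesting; only the a-input order survives.
m(a2, a4) reduces to a2 ∘ a4
g3(m(a2, a4), a3, a1) reduces to a2 ∘ a4 ∘ a3 ∘ a1

a2 ∘ a4 ∘ a3 ∘ a1


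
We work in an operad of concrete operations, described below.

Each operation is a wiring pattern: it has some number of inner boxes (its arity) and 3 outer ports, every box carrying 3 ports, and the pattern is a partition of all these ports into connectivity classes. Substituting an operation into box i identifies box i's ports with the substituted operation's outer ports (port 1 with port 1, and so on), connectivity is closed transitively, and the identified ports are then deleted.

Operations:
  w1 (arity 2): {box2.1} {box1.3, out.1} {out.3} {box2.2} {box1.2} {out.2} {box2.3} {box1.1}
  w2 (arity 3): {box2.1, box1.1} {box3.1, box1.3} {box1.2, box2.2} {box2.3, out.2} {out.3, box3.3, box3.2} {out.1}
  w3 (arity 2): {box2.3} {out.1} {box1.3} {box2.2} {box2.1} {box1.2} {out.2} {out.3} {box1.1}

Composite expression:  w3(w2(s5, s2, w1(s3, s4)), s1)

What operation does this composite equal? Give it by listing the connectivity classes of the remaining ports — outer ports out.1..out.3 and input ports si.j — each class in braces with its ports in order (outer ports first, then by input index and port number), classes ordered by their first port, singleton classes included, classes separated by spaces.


{out.1} {out.2} {out.3} {s1.1} {s1.2} {s1.3} {s2.1, s5.1} {s2.2, s5.2} {s2.3} {s3.1} {s3.2} {s3.3, s5.3} {s4.1} {s4.2} {s4.3}

Treat the ports identified at w3 as solder joints: merge, then drop.
w1 over (s3, s4) gives {out.1, s3.3} {out.2} {out.3} {s3.1} {s3.2} {s4.1} {s4.2} {s4.3}, out.j being that stage's outer ports
w2 over (s5, s2, s3, s4) gives {out.1} {out.2, s2.3} {out.3} {s2.1, s5.1} {s2.2, s5.2} {s3.1} {s3.2} {s3.3, s5.3} {s4.1} {s4.2} {s4.3}, out.j being that stage's outer ports
w3 over (s5, s2, s3, s4, s1) gives {out.1} {out.2} {out.3} {s1.1} {s1.2} {s1.3} {s2.1, s5.1} {s2.2, s5.2} {s2.3} {s3.1} {s3.2} {s3.3, s5.3} {s4.1} {s4.2} {s4.3}, out.j being that stage's outer ports


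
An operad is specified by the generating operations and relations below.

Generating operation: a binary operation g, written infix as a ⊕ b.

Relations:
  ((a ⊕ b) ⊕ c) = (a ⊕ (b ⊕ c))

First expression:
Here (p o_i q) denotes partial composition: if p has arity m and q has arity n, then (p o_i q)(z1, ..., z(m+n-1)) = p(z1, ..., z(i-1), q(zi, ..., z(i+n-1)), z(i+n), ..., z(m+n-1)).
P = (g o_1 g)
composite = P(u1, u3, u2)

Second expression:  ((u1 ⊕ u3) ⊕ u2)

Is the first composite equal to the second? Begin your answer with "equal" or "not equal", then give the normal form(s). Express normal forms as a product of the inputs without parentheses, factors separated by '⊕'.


equal; the common form is u1 ⊕ u3 ⊕ u2


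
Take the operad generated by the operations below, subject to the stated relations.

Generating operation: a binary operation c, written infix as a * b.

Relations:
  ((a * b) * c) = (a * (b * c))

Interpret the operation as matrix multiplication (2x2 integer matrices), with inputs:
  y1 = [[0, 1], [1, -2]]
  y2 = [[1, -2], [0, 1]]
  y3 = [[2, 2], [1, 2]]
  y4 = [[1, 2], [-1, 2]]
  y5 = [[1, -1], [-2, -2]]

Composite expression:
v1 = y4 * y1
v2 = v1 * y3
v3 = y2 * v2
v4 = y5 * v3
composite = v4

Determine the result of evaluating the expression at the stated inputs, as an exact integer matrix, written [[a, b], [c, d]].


(y4 * y1) = [[2, -3], [2, -5]]
((y4 * y1) * y3) = [[1, -2], [-1, -6]]
(y2 * ((y4 * y1) * y3)) = [[3, 10], [-1, -6]]
(y5 * (y2 * ((y4 * y1) * y3))) = [[4, 16], [-4, -8]]

[[4, 16], [-4, -8]]


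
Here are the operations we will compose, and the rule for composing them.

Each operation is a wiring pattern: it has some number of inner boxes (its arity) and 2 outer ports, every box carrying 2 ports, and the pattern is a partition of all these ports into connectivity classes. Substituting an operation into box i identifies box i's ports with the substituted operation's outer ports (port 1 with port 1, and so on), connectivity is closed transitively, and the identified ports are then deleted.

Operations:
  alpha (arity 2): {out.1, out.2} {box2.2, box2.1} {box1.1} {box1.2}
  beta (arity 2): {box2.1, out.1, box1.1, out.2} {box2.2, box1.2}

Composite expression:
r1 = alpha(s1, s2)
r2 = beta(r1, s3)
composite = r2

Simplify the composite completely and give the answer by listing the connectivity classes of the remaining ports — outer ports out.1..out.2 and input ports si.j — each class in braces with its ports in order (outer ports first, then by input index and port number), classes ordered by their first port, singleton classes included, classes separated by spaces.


{out.1, out.2, s3.1, s3.2} {s1.1} {s1.2} {s2.1, s2.2}


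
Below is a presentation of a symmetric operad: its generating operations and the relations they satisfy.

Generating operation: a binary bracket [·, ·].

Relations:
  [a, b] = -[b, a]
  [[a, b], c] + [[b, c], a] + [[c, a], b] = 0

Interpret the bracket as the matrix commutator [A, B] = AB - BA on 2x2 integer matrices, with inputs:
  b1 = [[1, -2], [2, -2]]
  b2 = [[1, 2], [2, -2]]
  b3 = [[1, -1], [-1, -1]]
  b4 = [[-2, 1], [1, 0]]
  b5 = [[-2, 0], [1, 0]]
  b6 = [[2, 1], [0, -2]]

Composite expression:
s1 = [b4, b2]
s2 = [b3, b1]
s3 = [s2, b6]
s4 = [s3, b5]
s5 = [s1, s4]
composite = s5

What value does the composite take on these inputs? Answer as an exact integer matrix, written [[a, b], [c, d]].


[[-238, -56], [-56, 238]]

[b4, b2] = [[0, -7], [7, 0]]
[b3, b1] = [[-4, -1], [-7, 4]]
[[b3, b1], b6] = [[7, -4], [-28, -7]]
[[[b3, b1], b6], b5] = [[-4, -8], [42, 4]]
[[b4, b2], [[[b3, b1], b6], b5]] = [[-238, -56], [-56, 238]]


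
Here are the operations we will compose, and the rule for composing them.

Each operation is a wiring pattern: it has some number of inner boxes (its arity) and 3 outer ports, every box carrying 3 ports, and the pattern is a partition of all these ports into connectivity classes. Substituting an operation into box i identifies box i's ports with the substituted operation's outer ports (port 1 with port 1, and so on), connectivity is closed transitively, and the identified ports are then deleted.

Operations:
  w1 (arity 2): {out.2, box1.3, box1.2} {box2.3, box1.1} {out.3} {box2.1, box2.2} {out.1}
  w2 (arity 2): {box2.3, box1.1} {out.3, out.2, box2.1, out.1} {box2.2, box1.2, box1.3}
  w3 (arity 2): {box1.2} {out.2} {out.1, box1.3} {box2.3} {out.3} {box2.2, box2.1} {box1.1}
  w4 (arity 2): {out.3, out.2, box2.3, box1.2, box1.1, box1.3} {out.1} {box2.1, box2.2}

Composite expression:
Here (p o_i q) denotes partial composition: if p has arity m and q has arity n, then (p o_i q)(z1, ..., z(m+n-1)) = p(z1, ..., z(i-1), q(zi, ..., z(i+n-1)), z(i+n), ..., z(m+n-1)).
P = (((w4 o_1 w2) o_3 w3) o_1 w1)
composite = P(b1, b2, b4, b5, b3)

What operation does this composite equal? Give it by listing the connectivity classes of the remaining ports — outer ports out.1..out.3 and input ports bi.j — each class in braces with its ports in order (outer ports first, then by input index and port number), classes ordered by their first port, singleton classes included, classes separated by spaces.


{out.1} {out.2, out.3, b4.1} {b1.1, b2.3} {b1.2, b1.3, b4.2} {b2.1, b2.2} {b3.1, b3.2} {b3.3} {b4.3} {b5.1} {b5.2} {b5.3}

Two ports join when wires chain via w4-identified ports.
after w1, the pattern on (b1, b2) reads {out.1} {out.2, b1.2, b1.3} {out.3} {b1.1, b2.3} {b2.1, b2.2} (out.j = its outer ports)
after w2, the pattern on (b1, b2, b4) reads {out.1, out.2, out.3, b4.1} {b1.1, b2.3} {b1.2, b1.3, b4.2} {b2.1, b2.2} {b4.3} (out.j = its outer ports)
after w3, the pattern on (b5, b3) reads {out.1, b5.3} {out.2} {out.3} {b3.1, b3.2} {b3.3} {b5.1} {b5.2} (out.j = its outer ports)
after w4, the pattern on (b1, b2, b4, b5, b3) reads {out.1} {out.2, out.3, b4.1} {b1.1, b2.3} {b1.2, b1.3, b4.2} {b2.1, b2.2} {b3.1, b3.2} {b3.3} {b4.3} {b5.1} {b5.2} {b5.3} (out.j = its outer ports)


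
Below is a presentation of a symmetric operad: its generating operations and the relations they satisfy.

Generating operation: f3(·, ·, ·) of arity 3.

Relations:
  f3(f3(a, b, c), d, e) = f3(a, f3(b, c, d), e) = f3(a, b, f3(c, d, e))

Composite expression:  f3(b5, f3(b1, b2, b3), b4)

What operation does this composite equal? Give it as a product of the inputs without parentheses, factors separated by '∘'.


b5 ∘ b1 ∘ b2 ∘ b3 ∘ b4

Every regrouping of f3 is equal, so read the b-inputs in written order.
f3(b1, b2, b3) reduces to b1 ∘ b2 ∘ b3
f3(b5, f3(b1, b2, b3), b4) reduces to b5 ∘ b1 ∘ b2 ∘ b3 ∘ b4


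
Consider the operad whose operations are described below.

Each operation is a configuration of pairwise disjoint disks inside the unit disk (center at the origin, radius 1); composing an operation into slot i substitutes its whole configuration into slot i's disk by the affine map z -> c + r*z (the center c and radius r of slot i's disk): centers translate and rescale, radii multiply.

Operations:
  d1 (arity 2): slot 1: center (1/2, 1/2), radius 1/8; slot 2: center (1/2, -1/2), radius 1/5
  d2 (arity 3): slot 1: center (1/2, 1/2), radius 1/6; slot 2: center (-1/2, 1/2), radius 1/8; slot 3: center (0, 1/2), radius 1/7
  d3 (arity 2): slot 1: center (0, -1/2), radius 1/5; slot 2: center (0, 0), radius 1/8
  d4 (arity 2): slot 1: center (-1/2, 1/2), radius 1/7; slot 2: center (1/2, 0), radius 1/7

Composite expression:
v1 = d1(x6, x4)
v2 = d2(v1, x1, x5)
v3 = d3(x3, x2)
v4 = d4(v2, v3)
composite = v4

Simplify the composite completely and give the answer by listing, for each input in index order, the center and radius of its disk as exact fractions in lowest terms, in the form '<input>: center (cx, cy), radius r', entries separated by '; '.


x1: center (-4/7, 4/7), radius 1/56; x2: center (1/2, 0), radius 1/56; x3: center (1/2, -1/14), radius 1/35; x4: center (-5/12, 47/84), radius 1/210; x5: center (-1/2, 4/7), radius 1/49; x6: center (-5/12, 7/12), radius 1/336


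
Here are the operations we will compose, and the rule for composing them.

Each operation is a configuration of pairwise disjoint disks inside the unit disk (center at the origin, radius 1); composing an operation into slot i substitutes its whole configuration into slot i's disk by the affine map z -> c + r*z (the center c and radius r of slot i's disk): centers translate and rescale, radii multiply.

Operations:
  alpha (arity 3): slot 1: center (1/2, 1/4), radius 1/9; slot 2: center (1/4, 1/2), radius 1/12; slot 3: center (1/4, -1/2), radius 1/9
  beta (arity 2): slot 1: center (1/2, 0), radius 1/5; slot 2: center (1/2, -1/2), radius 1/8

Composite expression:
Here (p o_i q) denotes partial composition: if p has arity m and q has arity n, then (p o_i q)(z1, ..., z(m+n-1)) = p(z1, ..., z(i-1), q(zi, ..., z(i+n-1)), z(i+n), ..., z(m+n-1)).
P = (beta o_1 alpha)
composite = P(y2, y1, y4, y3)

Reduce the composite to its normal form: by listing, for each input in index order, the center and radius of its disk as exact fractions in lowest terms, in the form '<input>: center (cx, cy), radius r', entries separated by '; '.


y1: center (11/20, 1/10), radius 1/60; y2: center (3/5, 1/20), radius 1/45; y3: center (1/2, -1/2), radius 1/8; y4: center (11/20, -1/10), radius 1/45


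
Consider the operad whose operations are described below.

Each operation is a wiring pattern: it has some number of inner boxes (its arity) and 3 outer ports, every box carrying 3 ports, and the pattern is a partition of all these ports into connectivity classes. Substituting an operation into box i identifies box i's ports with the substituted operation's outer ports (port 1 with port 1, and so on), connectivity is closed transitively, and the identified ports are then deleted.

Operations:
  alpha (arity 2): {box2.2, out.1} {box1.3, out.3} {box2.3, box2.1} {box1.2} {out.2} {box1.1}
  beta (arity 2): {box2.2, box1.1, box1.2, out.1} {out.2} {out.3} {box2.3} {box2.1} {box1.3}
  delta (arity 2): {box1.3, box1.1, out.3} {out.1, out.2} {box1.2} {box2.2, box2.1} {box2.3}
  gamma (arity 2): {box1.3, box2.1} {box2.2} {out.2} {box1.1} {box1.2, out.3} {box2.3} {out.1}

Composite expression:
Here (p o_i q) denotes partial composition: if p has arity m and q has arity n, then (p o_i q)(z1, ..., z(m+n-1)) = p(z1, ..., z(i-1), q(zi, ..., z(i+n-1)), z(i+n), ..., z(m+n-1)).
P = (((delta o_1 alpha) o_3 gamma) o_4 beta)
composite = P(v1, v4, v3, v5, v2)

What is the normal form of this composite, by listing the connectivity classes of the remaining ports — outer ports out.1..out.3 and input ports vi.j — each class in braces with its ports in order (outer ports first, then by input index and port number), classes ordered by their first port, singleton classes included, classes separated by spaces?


After gluing at delta, chains via deleted ports link the v-ports.
the subtree at alpha composes to {out.1, v4.2} {out.2} {out.3, v1.3} {v1.1} {v1.2} {v4.1, v4.3} on (v1, v4); out.j = own outer ports
the subtree at beta composes to {out.1, v2.2, v5.1, v5.2} {out.2} {out.3} {v2.1} {v2.3} {v5.3} on (v5, v2); out.j = own outer ports
the subtree at gamma composes to {out.1} {out.2} {out.3, v3.2} {v2.1} {v2.2, v3.3, v5.1, v5.2} {v2.3} {v3.1} {v5.3} on (v3, v5, v2); out.j = own outer ports
the subtree at delta composes to {out.1, out.2} {out.3, v1.3, v4.2} {v1.1} {v1.2} {v2.1} {v2.2, v3.3, v5.1, v5.2} {v2.3} {v3.1} {v3.2} {v4.1, v4.3} {v5.3} on (v1, v4, v3, v5, v2); out.j = own outer ports

{out.1, out.2} {out.3, v1.3, v4.2} {v1.1} {v1.2} {v2.1} {v2.2, v3.3, v5.1, v5.2} {v2.3} {v3.1} {v3.2} {v4.1, v4.3} {v5.3}


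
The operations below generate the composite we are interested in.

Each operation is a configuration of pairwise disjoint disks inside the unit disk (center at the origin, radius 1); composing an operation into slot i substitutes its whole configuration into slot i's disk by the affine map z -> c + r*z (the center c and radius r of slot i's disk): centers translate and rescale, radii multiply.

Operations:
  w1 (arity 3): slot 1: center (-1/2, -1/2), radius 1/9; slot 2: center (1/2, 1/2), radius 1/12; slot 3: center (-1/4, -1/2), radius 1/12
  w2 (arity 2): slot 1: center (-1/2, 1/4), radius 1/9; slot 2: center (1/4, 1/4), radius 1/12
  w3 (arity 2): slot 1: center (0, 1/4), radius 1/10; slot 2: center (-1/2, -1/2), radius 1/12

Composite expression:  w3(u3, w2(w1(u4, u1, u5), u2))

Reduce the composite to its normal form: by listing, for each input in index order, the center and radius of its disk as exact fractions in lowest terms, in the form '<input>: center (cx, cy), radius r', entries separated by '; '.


u1: center (-29/54, -205/432), radius 1/1296; u2: center (-23/48, -23/48), radius 1/144; u3: center (0, 1/4), radius 1/10; u4: center (-59/108, -209/432), radius 1/972; u5: center (-235/432, -209/432), radius 1/1296

Nesting under w3 composes maps z -> c + r*z down each u-path.
u3: after 1 affine step, its disk has center (0, 1/4), radius 1/10
u4: after 3 affine steps, its disk has center (-59/108, -209/432), radius 1/972
u1: after 3 affine steps, its disk has center (-29/54, -205/432), radius 1/1296
u5: after 3 affine steps, its disk has center (-235/432, -209/432), radius 1/1296
u2: after 2 affine steps, its disk has center (-23/48, -23/48), radius 1/144


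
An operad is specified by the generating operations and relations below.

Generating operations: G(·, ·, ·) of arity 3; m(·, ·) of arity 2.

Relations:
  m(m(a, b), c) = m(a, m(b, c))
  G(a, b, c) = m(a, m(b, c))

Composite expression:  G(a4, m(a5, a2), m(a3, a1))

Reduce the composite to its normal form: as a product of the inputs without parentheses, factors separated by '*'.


a4 * a5 * a2 * a3 * a1


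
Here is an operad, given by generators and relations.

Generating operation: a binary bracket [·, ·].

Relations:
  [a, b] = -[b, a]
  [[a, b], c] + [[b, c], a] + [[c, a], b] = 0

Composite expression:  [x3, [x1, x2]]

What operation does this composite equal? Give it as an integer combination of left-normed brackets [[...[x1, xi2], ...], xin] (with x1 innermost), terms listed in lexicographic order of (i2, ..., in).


-[[x1, x2], x3]


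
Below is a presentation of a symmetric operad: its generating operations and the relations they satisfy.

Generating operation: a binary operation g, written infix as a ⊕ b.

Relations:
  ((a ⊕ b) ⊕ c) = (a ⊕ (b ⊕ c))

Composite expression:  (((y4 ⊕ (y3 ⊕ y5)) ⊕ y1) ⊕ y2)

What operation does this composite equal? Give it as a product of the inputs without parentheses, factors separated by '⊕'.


y4 ⊕ y3 ⊕ y5 ⊕ y1 ⊕ y2

The g-tree's shape is irrelevant; the y-reading-order decides.
(y3 ⊕ y5) unparenthesizes to y3 ⊕ y5
(y4 ⊕ (y3 ⊕ y5)) unparenthesizes to y4 ⊕ y3 ⊕ y5
((y4 ⊕ (y3 ⊕ y5)) ⊕ y1) unparenthesizes to y4 ⊕ y3 ⊕ y5 ⊕ y1
(((y4 ⊕ (y3 ⊕ y5)) ⊕ y1) ⊕ y2) unparenthesizes to y4 ⊕ y3 ⊕ y5 ⊕ y1 ⊕ y2


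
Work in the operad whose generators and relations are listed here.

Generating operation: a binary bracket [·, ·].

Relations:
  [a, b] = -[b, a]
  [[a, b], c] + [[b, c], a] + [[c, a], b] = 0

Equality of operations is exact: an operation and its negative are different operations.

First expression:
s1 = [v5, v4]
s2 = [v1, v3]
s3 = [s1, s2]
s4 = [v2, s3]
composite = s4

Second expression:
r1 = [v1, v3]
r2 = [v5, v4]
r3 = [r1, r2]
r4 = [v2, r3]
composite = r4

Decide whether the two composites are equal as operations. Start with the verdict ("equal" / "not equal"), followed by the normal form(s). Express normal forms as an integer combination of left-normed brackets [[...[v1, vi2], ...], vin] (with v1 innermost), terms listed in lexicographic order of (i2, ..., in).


not equal; the first gives -[[[[v1, v3], v4], v5], v2] + [[[[v1, v3], v5], v4], v2] and the second [[[[v1, v3], v4], v5], v2] - [[[[v1, v3], v5], v4], v2]

The first expression reduces to -[[[[v1, v3], v4], v5], v2] + [[[[v1, v3], v5], v4], v2]
The second expression reduces to [[[[v1, v3], v4], v5], v2] - [[[[v1, v3], v5], v4], v2]
The normal forms differ: not equal.


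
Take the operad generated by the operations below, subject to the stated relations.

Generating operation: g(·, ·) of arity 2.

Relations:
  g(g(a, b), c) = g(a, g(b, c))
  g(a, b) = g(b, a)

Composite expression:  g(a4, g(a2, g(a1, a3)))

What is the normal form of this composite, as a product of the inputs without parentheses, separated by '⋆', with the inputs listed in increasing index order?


Key point: g commutes, so take the a-inputs in any fixed order.
g(a1, a3) linearizes to a1 ⋆ a3
g(a2, g(a1, a3)) linearizes to a2 ⋆ a1 ⋆ a3
g(a4, g(a2, g(a1, a3))) linearizes to a4 ⋆ a2 ⋆ a1 ⋆ a3
rearranged into index order: a1 ⋆ a2 ⋆ a3 ⋆ a4

a1 ⋆ a2 ⋆ a3 ⋆ a4


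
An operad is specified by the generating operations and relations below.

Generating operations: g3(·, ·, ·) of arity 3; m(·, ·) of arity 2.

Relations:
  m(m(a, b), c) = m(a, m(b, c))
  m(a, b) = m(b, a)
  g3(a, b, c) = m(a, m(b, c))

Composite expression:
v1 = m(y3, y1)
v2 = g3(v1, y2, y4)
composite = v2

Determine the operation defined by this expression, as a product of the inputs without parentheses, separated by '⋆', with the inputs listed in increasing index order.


y1 ⋆ y2 ⋆ y3 ⋆ y4

With g3 associative and commutative, the y-input set is all that matters.
m(y3, y1) reduces to y3 ⋆ y1
g3(m(y3, y1), y2, y4) reduces to y3 ⋆ y1 ⋆ y2 ⋆ y4
sorting the factors by input index: y1 ⋆ y2 ⋆ y3 ⋆ y4


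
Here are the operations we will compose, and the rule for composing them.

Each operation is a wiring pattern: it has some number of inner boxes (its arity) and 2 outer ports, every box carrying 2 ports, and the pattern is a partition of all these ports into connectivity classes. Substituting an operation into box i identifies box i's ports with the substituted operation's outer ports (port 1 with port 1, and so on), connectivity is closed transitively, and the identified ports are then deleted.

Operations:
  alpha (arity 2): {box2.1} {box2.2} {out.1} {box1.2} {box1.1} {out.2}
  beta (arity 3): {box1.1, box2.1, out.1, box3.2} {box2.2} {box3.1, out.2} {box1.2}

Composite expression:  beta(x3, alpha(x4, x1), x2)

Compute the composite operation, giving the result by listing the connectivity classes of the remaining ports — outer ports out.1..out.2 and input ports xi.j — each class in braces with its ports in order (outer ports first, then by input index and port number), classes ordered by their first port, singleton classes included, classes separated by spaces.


{out.1, x2.2, x3.1} {out.2, x2.1} {x1.1} {x1.2} {x3.2} {x4.1} {x4.2}


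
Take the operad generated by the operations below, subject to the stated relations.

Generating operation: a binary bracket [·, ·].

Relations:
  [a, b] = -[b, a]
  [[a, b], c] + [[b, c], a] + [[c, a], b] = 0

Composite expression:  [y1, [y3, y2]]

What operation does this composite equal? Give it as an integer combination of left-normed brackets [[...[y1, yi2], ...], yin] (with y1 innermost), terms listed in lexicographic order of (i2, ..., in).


Skip Jacobi rewriting: expand, keep y1-initial words, read off terms.
Composite bracket: [y1, [y3, y2]]
Applying ab - ba throughout gives 4 signed words (2^2 = 4).
Only words starting with y1 matter:
  the word y1y2y3 carries sign -1 and contributes -[[y1, y2], y3]
  the word y1y3y2 carries sign +1 and contributes +[[y1, y3], y2]

-[[y1, y2], y3] + [[y1, y3], y2]


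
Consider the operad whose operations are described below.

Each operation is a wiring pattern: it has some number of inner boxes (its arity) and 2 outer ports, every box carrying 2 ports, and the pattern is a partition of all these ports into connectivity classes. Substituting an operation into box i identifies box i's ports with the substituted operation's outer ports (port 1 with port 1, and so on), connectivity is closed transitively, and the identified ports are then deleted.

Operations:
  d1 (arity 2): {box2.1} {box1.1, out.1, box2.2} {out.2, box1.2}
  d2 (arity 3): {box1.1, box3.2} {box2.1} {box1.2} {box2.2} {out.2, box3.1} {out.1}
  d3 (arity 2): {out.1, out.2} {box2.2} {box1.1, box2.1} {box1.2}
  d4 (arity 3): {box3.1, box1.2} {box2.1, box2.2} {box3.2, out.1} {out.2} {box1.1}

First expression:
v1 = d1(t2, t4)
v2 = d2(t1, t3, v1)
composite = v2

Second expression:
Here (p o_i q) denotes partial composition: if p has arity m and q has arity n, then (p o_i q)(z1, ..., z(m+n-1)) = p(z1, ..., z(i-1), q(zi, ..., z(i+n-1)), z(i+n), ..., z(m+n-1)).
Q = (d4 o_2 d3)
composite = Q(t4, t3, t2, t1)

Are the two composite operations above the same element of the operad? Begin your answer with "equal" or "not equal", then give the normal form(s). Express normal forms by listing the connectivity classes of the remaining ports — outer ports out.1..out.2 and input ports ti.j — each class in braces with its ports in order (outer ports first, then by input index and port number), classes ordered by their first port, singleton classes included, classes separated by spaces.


The first expression, normalized: {out.1} {out.2, t2.1, t4.2} {t1.1, t2.2} {t1.2} {t3.1} {t3.2} {t4.1}
The second expression, normalized: {out.1, t1.2} {out.2} {t1.1, t4.2} {t2.1, t3.1} {t2.2} {t3.2} {t4.1}
The forms do not match — not equal.

not equal; the first gives {out.1} {out.2, t2.1, t4.2} {t1.1, t2.2} {t1.2} {t3.1} {t3.2} {t4.1} and the second {out.1, t1.2} {out.2} {t1.1, t4.2} {t2.1, t3.1} {t2.2} {t3.2} {t4.1}


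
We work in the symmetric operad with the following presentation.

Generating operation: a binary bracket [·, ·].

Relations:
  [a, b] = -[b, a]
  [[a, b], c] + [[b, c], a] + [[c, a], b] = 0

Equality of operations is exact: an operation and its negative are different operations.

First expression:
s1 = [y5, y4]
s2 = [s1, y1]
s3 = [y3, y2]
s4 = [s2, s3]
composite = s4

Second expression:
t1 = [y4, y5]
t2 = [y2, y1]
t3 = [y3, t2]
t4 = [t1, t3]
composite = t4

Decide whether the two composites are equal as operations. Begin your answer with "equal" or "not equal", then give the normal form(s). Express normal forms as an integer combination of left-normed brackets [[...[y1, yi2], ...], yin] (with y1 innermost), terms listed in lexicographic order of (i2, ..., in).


not equal — first -[[[[y1, y4], y5], y2], y3] + [[[[y1, y4], y5], y3], y2] + [[[[y1, y5], y4], y2], y3] - [[[[y1, y5], y4], y3], y2], second -[[[[y1, y2], y3], y4], y5] + [[[[y1, y2], y3], y5], y4]

Normal form of the first expression: -[[[[y1, y4], y5], y2], y3] + [[[[y1, y4], y5], y3], y2] + [[[[y1, y5], y4], y2], y3] - [[[[y1, y5], y4], y3], y2]
Normal form of the second expression: -[[[[y1, y2], y3], y4], y5] + [[[[y1, y2], y3], y5], y4]
The forms do not match — not equal.


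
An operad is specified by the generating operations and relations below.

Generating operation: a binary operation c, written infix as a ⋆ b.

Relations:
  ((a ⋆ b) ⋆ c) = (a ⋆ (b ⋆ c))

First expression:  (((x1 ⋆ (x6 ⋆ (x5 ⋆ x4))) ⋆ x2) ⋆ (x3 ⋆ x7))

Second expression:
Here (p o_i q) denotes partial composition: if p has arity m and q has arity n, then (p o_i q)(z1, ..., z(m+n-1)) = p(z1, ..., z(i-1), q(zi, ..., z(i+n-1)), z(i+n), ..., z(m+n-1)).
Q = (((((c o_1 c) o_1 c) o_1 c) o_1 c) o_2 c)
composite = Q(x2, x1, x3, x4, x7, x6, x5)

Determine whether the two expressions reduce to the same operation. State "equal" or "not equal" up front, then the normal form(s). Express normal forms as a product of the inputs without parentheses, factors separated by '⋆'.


The first expression reduces to x1 ⋆ x6 ⋆ x5 ⋆ x4 ⋆ x2 ⋆ x3 ⋆ x7
The second expression reduces to x2 ⋆ x1 ⋆ x3 ⋆ x4 ⋆ x7 ⋆ x6 ⋆ x5
Distinct normal forms: not equal.

not equal; the first gives x1 ⋆ x6 ⋆ x5 ⋆ x4 ⋆ x2 ⋆ x3 ⋆ x7 and the second x2 ⋆ x1 ⋆ x3 ⋆ x4 ⋆ x7 ⋆ x6 ⋆ x5


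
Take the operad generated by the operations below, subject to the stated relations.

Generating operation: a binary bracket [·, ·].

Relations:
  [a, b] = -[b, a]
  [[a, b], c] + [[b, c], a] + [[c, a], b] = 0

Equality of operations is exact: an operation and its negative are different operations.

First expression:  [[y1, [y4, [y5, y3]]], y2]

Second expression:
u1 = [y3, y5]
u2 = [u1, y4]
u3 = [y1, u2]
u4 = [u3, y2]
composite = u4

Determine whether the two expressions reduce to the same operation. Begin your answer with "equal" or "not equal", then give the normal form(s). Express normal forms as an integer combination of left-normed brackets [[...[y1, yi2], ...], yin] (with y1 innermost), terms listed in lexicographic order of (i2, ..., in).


In normal form, the first expression is [[[[y1, y3], y5], y4], y2] - [[[[y1, y4], y3], y5], y2] + [[[[y1, y4], y5], y3], y2] - [[[[y1, y5], y3], y4], y2]
In normal form, the second expression is [[[[y1, y3], y5], y4], y2] - [[[[y1, y4], y3], y5], y2] + [[[[y1, y4], y5], y3], y2] - [[[[y1, y5], y3], y4], y2]
One common form — equal.

equal — both sides give [[[[y1, y3], y5], y4], y2] - [[[[y1, y4], y3], y5], y2] + [[[[y1, y4], y5], y3], y2] - [[[[y1, y5], y3], y4], y2]


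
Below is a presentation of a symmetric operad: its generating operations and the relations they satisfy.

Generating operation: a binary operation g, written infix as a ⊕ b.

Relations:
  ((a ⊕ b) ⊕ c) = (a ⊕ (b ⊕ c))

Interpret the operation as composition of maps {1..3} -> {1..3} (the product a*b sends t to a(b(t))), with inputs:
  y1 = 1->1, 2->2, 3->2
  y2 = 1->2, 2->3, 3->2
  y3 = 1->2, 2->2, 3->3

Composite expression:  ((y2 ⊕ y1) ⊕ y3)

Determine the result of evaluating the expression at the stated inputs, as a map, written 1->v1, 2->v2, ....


1->3, 2->3, 3->3

(y2 ⊕ y1) = 1->2, 2->3, 3->3
((y2 ⊕ y1) ⊕ y3) = 1->3, 2->3, 3->3


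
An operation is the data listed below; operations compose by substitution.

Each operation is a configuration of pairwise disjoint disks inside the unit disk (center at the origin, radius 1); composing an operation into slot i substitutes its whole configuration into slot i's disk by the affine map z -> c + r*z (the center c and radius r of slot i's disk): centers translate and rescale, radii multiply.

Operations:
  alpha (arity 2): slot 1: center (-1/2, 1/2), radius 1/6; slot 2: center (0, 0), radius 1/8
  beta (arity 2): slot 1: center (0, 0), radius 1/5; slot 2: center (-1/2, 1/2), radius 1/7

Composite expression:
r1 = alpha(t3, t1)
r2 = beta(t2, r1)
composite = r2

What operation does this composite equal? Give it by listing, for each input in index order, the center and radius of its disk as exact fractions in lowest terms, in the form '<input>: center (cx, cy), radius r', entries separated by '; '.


t1: center (-1/2, 1/2), radius 1/56; t2: center (0, 0), radius 1/5; t3: center (-4/7, 4/7), radius 1/42


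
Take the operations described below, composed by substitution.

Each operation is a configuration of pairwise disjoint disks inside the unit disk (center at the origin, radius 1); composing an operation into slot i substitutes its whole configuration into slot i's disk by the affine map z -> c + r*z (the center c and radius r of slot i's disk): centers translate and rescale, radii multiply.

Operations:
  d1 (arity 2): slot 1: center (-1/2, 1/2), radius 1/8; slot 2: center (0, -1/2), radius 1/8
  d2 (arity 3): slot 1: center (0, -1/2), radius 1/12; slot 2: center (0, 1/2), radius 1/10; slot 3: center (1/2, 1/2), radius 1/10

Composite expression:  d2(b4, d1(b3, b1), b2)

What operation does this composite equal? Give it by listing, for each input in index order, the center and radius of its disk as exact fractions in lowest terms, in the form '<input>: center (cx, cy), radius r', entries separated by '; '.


Affine substitution under d2: radii multiply and b-centers shift.
for b4, the 1-step affine chain lands on center (0, -1/2), radius 1/12
for b3, the 2-step affine chain lands on center (-1/20, 11/20), radius 1/80
for b1, the 2-step affine chain lands on center (0, 9/20), radius 1/80
for b2, the 1-step affine chain lands on center (1/2, 1/2), radius 1/10

b1: center (0, 9/20), radius 1/80; b2: center (1/2, 1/2), radius 1/10; b3: center (-1/20, 11/20), radius 1/80; b4: center (0, -1/2), radius 1/12


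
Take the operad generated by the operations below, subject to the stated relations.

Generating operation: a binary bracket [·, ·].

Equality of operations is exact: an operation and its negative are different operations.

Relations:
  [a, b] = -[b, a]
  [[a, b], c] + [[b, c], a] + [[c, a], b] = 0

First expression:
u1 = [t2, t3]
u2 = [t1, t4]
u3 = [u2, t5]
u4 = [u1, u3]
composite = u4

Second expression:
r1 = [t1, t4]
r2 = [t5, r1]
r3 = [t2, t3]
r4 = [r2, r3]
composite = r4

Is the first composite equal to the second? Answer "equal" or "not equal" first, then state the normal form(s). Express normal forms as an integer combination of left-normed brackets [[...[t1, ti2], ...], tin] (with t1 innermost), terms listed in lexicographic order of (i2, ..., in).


In normal form, the first expression is -[[[[t1, t4], t5], t2], t3] + [[[[t1, t4], t5], t3], t2]
In normal form, the second expression is -[[[[t1, t4], t5], t2], t3] + [[[[t1, t4], t5], t3], t2]
Identical normal forms: equal.

equal; the common form is -[[[[t1, t4], t5], t2], t3] + [[[[t1, t4], t5], t3], t2]


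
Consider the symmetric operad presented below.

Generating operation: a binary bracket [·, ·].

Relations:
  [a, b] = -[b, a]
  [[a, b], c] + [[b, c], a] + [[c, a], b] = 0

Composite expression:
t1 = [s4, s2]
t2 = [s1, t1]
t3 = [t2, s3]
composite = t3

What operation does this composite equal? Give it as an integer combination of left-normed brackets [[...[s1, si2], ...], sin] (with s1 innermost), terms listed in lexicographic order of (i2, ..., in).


-[[[s1, s2], s4], s3] + [[[s1, s4], s2], s3]


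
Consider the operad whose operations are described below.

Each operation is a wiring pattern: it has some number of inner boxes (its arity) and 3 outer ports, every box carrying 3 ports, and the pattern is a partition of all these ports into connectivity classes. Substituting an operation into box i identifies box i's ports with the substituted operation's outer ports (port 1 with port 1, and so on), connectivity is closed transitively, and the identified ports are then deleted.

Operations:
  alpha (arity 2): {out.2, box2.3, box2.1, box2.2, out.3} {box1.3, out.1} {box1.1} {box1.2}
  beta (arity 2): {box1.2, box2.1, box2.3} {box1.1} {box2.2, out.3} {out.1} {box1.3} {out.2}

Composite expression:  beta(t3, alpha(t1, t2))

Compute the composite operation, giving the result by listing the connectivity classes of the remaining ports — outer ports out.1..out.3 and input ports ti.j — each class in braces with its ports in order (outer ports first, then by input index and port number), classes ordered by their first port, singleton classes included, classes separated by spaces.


Treat the ports identified at beta as solder joints: merge, then drop.
composing alpha on (t1, t2), with out.j its own outer ports: {out.1, t1.3} {out.2, out.3, t2.1, t2.2, t2.3} {t1.1} {t1.2}
composing beta on (t3, t1, t2), with out.j its own outer ports: {out.1} {out.2} {out.3, t1.3, t2.1, t2.2, t2.3, t3.2} {t1.1} {t1.2} {t3.1} {t3.3}

{out.1} {out.2} {out.3, t1.3, t2.1, t2.2, t2.3, t3.2} {t1.1} {t1.2} {t3.1} {t3.3}


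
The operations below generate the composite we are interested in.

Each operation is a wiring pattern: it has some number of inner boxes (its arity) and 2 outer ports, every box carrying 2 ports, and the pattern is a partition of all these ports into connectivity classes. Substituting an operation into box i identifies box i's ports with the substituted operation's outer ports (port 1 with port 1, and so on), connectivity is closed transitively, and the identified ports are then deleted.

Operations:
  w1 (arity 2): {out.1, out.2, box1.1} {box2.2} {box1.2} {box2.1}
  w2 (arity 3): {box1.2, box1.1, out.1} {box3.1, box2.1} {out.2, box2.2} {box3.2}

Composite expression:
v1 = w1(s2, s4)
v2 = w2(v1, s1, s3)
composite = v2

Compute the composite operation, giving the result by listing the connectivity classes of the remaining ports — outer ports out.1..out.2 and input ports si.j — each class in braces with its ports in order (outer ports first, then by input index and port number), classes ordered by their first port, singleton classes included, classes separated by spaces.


{out.1, s2.1} {out.2, s1.2} {s1.1, s3.1} {s2.2} {s3.2} {s4.1} {s4.2}

Substituting into w2 glues patterns; closure does the rest.
stage w1: inputs (s2, s4), connectivity {out.1, out.2, s2.1} {s2.2} {s4.1} {s4.2}, out.j its boundary
stage w2: inputs (s2, s4, s1, s3), connectivity {out.1, s2.1} {out.2, s1.2} {s1.1, s3.1} {s2.2} {s3.2} {s4.1} {s4.2}, out.j its boundary


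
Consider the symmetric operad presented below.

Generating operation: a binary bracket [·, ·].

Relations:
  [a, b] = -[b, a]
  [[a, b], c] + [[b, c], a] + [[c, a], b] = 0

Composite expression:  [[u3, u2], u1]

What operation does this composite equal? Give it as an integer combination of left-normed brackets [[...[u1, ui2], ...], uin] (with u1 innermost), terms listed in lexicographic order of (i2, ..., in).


[[u1, u2], u3] - [[u1, u3], u2]

Antisymmetry and Jacobi reduce to u1-anchored left-normed brackets.
Composite bracket: [[u3, u2], u1]
Expanding via [a, b] = ab - ba: 4 signed words (2^2 = 4).
Coefficients come from the u1-initial words:
  the word u1u2u3 carries sign +1 and contributes +[[u1, u2], u3]
  the word u1u3u2 carries sign -1 and contributes -[[u1, u3], u2]


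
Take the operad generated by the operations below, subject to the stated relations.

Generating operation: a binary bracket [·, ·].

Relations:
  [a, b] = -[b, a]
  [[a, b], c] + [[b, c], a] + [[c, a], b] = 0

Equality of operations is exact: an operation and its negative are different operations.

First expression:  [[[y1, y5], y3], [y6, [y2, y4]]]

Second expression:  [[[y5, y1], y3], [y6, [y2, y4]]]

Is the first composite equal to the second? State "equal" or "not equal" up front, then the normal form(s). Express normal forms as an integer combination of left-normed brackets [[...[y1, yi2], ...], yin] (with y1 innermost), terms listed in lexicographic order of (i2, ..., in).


not equal — first -[[[[[y1, y5], y3], y2], y4], y6] + [[[[[y1, y5], y3], y4], y2], y6] + [[[[[y1, y5], y3], y6], y2], y4] - [[[[[y1, y5], y3], y6], y4], y2], second [[[[[y1, y5], y3], y2], y4], y6] - [[[[[y1, y5], y3], y4], y2], y6] - [[[[[y1, y5], y3], y6], y2], y4] + [[[[[y1, y5], y3], y6], y4], y2]

The first expression reduces to -[[[[[y1, y5], y3], y2], y4], y6] + [[[[[y1, y5], y3], y4], y2], y6] + [[[[[y1, y5], y3], y6], y2], y4] - [[[[[y1, y5], y3], y6], y4], y2]
The second expression reduces to [[[[[y1, y5], y3], y2], y4], y6] - [[[[[y1, y5], y3], y4], y2], y6] - [[[[[y1, y5], y3], y6], y2], y4] + [[[[[y1, y5], y3], y6], y4], y2]
They disagree, so not equal.


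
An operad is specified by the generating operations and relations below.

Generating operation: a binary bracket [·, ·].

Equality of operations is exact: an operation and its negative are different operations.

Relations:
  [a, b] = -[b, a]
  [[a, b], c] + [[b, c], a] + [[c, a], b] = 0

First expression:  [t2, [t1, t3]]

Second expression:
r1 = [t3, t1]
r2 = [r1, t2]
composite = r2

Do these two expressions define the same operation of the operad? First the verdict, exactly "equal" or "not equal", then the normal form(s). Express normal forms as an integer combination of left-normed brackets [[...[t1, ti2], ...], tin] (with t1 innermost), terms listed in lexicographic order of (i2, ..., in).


Reducing the first expression gives -[[t1, t3], t2]
Reducing the second expression gives -[[t1, t3], t2]
The forms coincide; equal.

equal — both sides give -[[t1, t3], t2]


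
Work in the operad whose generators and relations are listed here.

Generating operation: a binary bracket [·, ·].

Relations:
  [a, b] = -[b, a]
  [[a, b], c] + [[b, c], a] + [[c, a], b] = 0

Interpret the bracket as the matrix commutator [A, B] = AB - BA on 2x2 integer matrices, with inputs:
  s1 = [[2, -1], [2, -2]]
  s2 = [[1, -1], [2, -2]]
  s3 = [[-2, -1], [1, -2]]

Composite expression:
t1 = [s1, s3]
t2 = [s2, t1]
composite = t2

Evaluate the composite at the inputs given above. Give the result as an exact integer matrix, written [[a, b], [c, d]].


[[12, -10], [16, -12]]

[s1, s3] = [[1, -4], [-4, -1]]
[s2, [s1, s3]] = [[12, -10], [16, -12]]


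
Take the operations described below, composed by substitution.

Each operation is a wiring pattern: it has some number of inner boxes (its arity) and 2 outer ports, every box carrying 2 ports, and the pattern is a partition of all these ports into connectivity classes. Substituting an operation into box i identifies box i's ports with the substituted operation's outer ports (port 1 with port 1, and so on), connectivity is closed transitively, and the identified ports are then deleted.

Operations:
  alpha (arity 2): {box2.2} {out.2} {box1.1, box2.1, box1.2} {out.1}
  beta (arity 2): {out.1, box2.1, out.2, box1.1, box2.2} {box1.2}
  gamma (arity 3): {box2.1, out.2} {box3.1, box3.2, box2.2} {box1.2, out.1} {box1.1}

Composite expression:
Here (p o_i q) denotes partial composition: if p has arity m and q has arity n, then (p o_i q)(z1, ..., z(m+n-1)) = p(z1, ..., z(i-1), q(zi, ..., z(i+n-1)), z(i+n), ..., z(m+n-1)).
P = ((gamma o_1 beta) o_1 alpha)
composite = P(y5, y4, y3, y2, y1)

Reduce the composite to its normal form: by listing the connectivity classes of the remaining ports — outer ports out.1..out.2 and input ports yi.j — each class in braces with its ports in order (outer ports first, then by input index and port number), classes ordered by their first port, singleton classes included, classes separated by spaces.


{out.1, y3.1, y3.2} {out.2, y2.1} {y1.1, y1.2, y2.2} {y4.1, y5.1, y5.2} {y4.2}

Substituting into gamma glues patterns; closure does the rest.
after alpha, the pattern on (y5, y4) reads {out.1} {out.2} {y4.1, y5.1, y5.2} {y4.2} (out.j = its outer ports)
after beta, the pattern on (y5, y4, y3) reads {out.1, out.2, y3.1, y3.2} {y4.1, y5.1, y5.2} {y4.2} (out.j = its outer ports)
after gamma, the pattern on (y5, y4, y3, y2, y1) reads {out.1, y3.1, y3.2} {out.2, y2.1} {y1.1, y1.2, y2.2} {y4.1, y5.1, y5.2} {y4.2} (out.j = its outer ports)
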